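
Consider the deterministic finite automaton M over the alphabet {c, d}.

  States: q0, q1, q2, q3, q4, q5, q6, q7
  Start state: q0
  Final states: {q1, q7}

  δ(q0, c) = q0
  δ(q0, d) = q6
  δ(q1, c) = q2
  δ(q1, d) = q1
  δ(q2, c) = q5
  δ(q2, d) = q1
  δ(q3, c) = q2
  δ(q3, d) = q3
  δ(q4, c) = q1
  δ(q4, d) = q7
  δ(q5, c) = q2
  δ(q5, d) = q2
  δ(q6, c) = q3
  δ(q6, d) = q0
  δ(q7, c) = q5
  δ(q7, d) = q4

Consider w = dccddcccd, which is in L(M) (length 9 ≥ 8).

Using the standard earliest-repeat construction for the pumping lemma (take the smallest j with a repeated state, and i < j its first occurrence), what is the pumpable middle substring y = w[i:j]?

Run of M on w = d c c d d c c c d:
  step 0: q0  (start)
  step 1: q6  (read d: q0→q6)
  step 2: q3  (read c: q6→q3)
  step 3: q2  (read c: q3→q2)
  step 4: q1  (read d: q2→q1)
  step 5: q1  (read d: q1→q1)   ← first repeat (q1 seen earlier)
  step 6: q2  (read c: q1→q2)
  step 7: q5  (read c: q2→q5)
  step 8: q2  (read c: q5→q2)
  step 9: q1  (read d: q2→q1)

So i = 4, j = 5, giving x = w[0:4] = dccd, y = w[4:5] = d, z = w[5:9] = cccd.
Check: |xy| = 5 ≤ 8 and |y| = 1 ≥ 1. Reading y takes M from q1 back to q1, so every xyⁱz is accepted.

d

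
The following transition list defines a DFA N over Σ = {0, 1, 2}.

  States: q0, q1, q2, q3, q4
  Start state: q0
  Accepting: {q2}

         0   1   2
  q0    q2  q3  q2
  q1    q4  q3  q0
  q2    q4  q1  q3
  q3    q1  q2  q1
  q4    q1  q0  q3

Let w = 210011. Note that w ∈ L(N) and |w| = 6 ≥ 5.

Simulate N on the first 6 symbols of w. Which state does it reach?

q2

Run of N on the first 6 characters of w = 2 1 0 0 1 1:
  step 0: q0  (start)
  step 1: q2  (read 2: q0→q2)
  step 2: q1  (read 1: q2→q1)
  step 3: q4  (read 0: q1→q4)
  step 4: q1  (read 0: q4→q1)
  step 5: q3  (read 1: q1→q3)
  step 6: q2  (read 1: q3→q2)

After reading 6 characters, N is in state q2.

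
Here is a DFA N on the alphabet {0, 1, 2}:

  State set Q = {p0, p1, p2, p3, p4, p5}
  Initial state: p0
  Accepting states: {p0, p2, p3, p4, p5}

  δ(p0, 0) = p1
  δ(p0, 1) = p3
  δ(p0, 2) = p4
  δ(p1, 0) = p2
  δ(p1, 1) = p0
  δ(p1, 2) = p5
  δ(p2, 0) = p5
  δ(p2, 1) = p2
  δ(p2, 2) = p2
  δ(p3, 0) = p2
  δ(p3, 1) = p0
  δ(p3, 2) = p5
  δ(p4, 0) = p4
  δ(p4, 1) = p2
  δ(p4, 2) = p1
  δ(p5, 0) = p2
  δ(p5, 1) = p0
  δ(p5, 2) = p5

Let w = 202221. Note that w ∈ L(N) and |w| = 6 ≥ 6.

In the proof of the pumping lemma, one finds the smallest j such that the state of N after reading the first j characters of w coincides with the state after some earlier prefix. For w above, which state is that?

p4

Run of N on w = 2 0 2 2 2 1:
  step 0: p0  (start)
  step 1: p4  (read 2: p0→p4)
  step 2: p4  (read 0: p4→p4)   ← first repeat (p4 seen earlier)
  step 3: p1  (read 2: p4→p1)
  step 4: p5  (read 2: p1→p5)
  step 5: p5  (read 2: p5→p5)
  step 6: p0  (read 1: p5→p0)

The earliest repeat is at step j = 2: N is in p4, which it already visited at step i = 1.
With |Q| = 6, pigeonhole forces a state repeat no later than step 6; the substring read between the first and second visits to that state can be pumped.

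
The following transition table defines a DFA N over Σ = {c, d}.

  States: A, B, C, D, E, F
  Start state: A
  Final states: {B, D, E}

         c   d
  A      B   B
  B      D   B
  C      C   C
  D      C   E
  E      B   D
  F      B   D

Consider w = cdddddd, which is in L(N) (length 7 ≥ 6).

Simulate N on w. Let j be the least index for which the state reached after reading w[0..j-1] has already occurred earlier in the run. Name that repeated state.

State sequence: A -c-> B -d-> B -d-> B -d-> B -d-> B -d-> B -d-> B
First repeat at step 2: B was already visited.

The earliest repeat is at step j = 2: N is in B, which it already visited at step i = 1.

B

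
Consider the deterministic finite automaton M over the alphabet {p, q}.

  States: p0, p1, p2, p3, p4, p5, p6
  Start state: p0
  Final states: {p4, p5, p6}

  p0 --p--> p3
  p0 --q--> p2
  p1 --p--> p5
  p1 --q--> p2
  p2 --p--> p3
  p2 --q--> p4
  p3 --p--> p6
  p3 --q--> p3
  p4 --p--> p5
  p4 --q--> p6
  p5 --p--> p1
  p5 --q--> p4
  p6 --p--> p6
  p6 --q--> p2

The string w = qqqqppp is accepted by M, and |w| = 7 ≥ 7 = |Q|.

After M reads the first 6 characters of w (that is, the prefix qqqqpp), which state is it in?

Run of M on the first 6 characters of w = q q q q p p:
  step 0: p0  (start)
  step 1: p2  (read q: p0→p2)
  step 2: p4  (read q: p2→p4)
  step 3: p6  (read q: p4→p6)
  step 4: p2  (read q: p6→p2)
  step 5: p3  (read p: p2→p3)
  step 6: p6  (read p: p3→p6)

After reading 6 characters, M is in state p6.

p6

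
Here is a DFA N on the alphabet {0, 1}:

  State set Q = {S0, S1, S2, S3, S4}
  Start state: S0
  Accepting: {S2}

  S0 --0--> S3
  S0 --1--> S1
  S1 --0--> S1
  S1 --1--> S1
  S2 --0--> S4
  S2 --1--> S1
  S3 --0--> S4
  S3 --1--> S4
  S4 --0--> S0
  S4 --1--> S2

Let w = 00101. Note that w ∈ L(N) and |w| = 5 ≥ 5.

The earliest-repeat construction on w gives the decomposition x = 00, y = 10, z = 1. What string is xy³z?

001010101

xy^3z = 00·10·10·10·1 = 001010101.
Reading y = 10 takes N from S4 back to S4, so after x·y·y·y the machine is still in S4, and z then leads to the accepting state S2. Hence 001010101 ∈ L(N).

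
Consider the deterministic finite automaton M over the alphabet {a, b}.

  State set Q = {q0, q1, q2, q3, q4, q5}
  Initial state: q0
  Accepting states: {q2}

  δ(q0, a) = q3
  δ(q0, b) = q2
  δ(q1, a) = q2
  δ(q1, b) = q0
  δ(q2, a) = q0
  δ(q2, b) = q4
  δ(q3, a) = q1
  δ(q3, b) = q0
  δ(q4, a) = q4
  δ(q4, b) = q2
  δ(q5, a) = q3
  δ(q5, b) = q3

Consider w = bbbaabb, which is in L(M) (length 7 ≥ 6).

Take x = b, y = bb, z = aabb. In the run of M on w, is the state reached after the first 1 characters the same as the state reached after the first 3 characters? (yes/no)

Run of M on the first 3 characters of w = b b b:
  step 0: q0  (start)
  step 1: q2  (read b: q0→q2)
  step 2: q4  (read b: q2→q4)
  step 3: q2  (read b: q4→q2)

After x (step 1): q2. After xy (step 3): q2.
They match, so y = bb drives M around a cycle from q2 back to itself; pumping y any number of times keeps M in q2 before reading z, and xyⁱz ∈ L(M) for every i ≥ 0.

yes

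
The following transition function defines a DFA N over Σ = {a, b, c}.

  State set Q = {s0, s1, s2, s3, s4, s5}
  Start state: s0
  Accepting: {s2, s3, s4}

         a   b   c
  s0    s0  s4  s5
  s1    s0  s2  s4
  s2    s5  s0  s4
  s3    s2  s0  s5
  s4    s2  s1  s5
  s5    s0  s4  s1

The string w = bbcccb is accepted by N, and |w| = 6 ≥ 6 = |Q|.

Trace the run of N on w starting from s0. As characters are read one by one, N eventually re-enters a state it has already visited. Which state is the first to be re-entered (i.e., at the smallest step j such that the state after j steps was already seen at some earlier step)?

s4

State sequence: s0 -b-> s4 -b-> s1 -c-> s4 -c-> s5 -c-> s1 -b-> s2
First repeat at step 3: s4 was already visited.

The earliest repeat is at step j = 3: N is in s4, which it already visited at step i = 1.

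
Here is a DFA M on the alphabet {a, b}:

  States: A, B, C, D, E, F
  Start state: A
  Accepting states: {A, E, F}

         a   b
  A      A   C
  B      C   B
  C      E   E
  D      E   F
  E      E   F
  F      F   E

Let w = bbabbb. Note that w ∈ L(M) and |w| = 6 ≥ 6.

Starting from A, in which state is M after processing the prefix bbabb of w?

Run of M on the first 5 characters of w = b b a b b:
  step 0: A  (start)
  step 1: C  (read b: A→C)
  step 2: E  (read b: C→E)
  step 3: E  (read a: E→E)
  step 4: F  (read b: E→F)
  step 5: E  (read b: F→E)

After reading 5 characters, M is in state E.

E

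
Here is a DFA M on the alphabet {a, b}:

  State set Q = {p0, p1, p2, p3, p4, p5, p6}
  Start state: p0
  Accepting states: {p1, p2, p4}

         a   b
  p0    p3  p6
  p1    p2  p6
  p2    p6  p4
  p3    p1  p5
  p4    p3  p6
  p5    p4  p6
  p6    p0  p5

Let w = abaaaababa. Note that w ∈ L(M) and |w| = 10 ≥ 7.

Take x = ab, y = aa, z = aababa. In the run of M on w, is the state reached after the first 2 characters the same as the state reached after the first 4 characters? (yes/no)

State sequence: p0 -a-> p3 -b-> p5 -a-> p4 -a-> p3

After x (step 2): p5. After xy (step 4): p3.
They differ (p5 ≠ p3), so y is not a cycle from the state after x; this split is not the one the pumping-lemma construction produces, and pumping y need not keep the string in L(M).

no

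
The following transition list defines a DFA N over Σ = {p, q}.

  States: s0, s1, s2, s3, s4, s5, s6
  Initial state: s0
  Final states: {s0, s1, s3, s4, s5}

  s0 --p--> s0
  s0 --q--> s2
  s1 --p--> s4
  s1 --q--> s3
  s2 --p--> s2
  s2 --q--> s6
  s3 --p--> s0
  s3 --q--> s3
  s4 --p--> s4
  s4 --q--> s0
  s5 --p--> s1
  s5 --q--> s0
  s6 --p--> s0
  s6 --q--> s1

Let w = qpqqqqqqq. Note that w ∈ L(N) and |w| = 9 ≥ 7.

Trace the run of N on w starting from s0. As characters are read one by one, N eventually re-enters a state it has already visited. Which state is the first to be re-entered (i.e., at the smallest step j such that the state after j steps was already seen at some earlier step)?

s2

State sequence: s0 -q-> s2 -p-> s2 -q-> s6 -q-> s1 -q-> s3 -q-> s3 -q-> s3 -q-> s3 -q-> s3
First repeat at step 2: s2 was already visited.

The earliest repeat is at step j = 2: N is in s2, which it already visited at step i = 1.
With |Q| = 7, pigeonhole forces a state repeat no later than step 7; the substring read between the first and second visits to that state can be pumped.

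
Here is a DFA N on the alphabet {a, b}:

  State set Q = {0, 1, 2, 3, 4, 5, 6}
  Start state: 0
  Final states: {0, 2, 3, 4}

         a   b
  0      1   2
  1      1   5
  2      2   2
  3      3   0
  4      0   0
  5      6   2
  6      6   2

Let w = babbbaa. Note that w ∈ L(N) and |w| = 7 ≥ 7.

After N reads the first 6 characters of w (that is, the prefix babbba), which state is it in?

2

Run of N on the first 6 characters of w = b a b b b a:
  step 0: 0  (start)
  step 1: 2  (read b: 0→2)
  step 2: 2  (read a: 2→2)
  step 3: 2  (read b: 2→2)
  step 4: 2  (read b: 2→2)
  step 5: 2  (read b: 2→2)
  step 6: 2  (read a: 2→2)

After reading 6 characters, N is in state 2.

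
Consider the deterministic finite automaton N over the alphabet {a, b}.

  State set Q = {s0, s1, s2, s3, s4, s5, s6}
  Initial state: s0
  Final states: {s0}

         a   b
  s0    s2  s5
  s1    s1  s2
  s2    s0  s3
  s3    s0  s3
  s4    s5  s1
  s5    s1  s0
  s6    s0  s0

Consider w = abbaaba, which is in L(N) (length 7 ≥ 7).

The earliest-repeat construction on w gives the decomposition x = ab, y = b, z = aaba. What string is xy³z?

abbbbaaba

xy^3z = ab·b·b·b·aaba = abbbbaaba.
Reading y = b takes N from s3 back to s3, so after x·y·y·y the machine is still in s3, and z then leads to the accepting state s0. Hence abbbbaaba ∈ L(N).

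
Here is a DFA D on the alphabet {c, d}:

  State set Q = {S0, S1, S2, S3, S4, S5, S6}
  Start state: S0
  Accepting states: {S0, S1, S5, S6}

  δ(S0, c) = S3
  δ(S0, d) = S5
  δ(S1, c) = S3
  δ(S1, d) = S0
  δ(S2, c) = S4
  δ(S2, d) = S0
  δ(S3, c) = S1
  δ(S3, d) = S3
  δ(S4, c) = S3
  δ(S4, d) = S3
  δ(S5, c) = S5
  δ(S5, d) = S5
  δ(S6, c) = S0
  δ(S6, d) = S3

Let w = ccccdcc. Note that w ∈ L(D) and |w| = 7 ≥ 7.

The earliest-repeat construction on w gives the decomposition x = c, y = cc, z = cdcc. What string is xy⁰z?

xy⁰z = xz = c·cdcc = ccdcc.
Reading y = cc takes D from S3 back to S3, so after x the machine is still in S3, and z then leads to the accepting state S1. Hence ccdcc ∈ L(D).

ccdcc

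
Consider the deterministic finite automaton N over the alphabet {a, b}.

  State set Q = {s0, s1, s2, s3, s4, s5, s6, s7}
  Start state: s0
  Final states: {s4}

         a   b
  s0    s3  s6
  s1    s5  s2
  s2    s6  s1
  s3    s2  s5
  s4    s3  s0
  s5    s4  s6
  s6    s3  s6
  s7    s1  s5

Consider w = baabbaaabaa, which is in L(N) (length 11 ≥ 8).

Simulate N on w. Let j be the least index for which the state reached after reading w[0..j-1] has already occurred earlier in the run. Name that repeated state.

s2

State sequence: s0 -b-> s6 -a-> s3 -a-> s2 -b-> s1 -b-> s2 -a-> s6 -a-> s3 -a-> s2 -b-> s1 -a-> s5 -a-> s4
First repeat at step 5: s2 was already visited.

The earliest repeat is at step j = 5: N is in s2, which it already visited at step i = 3.
Since N has 8 states, any run of length ≥ 8 visits 8+1 states, so by pigeonhole some state repeats within the first 8 steps — that repeat gives the pumpable loop.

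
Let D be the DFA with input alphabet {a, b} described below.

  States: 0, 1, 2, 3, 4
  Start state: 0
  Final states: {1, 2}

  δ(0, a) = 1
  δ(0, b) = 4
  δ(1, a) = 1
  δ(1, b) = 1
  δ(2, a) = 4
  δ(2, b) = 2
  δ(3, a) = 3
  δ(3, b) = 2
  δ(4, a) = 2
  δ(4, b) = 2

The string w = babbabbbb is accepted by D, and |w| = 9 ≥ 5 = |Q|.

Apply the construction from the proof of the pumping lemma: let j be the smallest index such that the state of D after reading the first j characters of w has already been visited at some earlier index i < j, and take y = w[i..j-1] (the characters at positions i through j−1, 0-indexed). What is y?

b

State sequence: 0 -b-> 4 -a-> 2 -b-> 2 -b-> 2 -a-> 4 -b-> 2 -b-> 2 -b-> 2 -b-> 2
First repeat at step 3: 2 was already visited.

So i = 2, j = 3, giving x = w[0:2] = ba, y = w[2:3] = b, z = w[3:9] = babbbb.
Check: |xy| = 3 ≤ 5 and |y| = 1 ≥ 1. Reading y takes D from 2 back to 2, so every xyⁱz is accepted.
With |Q| = 5, pigeonhole forces a state repeat no later than step 5; the substring read between the first and second visits to that state can be pumped.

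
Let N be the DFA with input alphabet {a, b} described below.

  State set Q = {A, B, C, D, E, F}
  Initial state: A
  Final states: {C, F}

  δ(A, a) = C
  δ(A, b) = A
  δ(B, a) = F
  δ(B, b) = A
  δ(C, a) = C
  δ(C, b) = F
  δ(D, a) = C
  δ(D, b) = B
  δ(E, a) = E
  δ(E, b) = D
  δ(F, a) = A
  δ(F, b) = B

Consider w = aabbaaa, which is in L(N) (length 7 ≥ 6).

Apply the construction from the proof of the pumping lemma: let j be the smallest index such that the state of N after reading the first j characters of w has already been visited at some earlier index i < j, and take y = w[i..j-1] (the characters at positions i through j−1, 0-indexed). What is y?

Run of N on w = a a b b a a a:
  step 0: A  (start)
  step 1: C  (read a: A→C)
  step 2: C  (read a: C→C)   ← first repeat (C seen earlier)
  step 3: F  (read b: C→F)
  step 4: B  (read b: F→B)
  step 5: F  (read a: B→F)
  step 6: A  (read a: F→A)
  step 7: C  (read a: A→C)

So i = 1, j = 2, giving x = w[0:1] = a, y = w[1:2] = a, z = w[2:7] = bbaaa.
Check: |xy| = 2 ≤ 6 and |y| = 1 ≥ 1. Reading y takes N from C back to C, so every xyⁱz is accepted.

a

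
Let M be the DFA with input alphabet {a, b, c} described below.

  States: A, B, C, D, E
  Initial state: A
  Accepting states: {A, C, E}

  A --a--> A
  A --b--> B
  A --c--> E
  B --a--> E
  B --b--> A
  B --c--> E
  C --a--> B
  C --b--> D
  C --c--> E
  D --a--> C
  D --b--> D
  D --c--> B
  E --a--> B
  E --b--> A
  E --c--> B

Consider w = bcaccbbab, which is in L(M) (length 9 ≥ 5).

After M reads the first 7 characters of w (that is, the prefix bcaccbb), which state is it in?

B

State sequence: A -b-> B -c-> E -a-> B -c-> E -c-> B -b-> A -b-> B

After reading 7 characters, M is in state B.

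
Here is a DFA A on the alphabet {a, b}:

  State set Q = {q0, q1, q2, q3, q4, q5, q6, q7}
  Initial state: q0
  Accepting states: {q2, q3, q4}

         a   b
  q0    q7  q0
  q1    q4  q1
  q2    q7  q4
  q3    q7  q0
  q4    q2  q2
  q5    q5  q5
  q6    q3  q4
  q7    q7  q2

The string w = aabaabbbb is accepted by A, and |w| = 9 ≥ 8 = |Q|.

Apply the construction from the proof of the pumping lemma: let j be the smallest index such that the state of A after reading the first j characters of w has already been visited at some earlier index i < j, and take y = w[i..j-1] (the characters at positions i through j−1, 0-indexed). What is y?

a

State sequence: q0 -a-> q7 -a-> q7 -b-> q2 -a-> q7 -a-> q7 -b-> q2 -b-> q4 -b-> q2 -b-> q4
First repeat at step 2: q7 was already visited.

So i = 1, j = 2, giving x = w[0:1] = a, y = w[1:2] = a, z = w[2:9] = baabbbb.
Check: |xy| = 2 ≤ 8 and |y| = 1 ≥ 1. Reading y takes A from q7 back to q7, so every xyⁱz is accepted.
With |Q| = 8, pigeonhole forces a state repeat no later than step 8; the substring read between the first and second visits to that state can be pumped.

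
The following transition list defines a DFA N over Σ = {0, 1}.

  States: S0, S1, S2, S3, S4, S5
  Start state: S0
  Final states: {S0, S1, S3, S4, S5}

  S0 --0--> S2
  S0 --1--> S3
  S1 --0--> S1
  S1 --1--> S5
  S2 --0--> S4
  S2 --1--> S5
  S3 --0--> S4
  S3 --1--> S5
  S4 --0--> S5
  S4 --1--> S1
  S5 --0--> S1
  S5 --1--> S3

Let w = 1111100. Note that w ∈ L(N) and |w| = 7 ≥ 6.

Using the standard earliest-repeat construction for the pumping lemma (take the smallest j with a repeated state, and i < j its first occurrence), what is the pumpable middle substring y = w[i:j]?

State sequence: S0 -1-> S3 -1-> S5 -1-> S3 -1-> S5 -1-> S3 -0-> S4 -0-> S5
First repeat at step 3: S3 was already visited.

So i = 1, j = 3, giving x = w[0:1] = 1, y = w[1:3] = 11, z = w[3:7] = 1100.
Check: |xy| = 3 ≤ 6 and |y| = 2 ≥ 1. Reading y takes N from S3 back to S3, so every xyⁱz is accepted.

11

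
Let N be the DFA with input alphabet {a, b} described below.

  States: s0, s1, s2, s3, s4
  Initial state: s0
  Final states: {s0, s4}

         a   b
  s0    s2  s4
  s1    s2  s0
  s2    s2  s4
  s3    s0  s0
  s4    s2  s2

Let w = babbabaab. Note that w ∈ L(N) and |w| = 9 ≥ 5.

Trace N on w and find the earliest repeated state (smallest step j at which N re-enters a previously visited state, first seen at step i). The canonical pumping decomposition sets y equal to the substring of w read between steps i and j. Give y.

ab

State sequence: s0 -b-> s4 -a-> s2 -b-> s4 -b-> s2 -a-> s2 -b-> s4 -a-> s2 -a-> s2 -b-> s4
First repeat at step 3: s4 was already visited.

So i = 1, j = 3, giving x = w[0:1] = b, y = w[1:3] = ab, z = w[3:9] = babaab.
Check: |xy| = 3 ≤ 5 and |y| = 2 ≥ 1. Reading y takes N from s4 back to s4, so every xyⁱz is accepted.
The DFA has 5 states, so the proof of the pumping lemma guarantees a repeated state among the first 5+1 visited; the segment between the two visits is the pumpable y.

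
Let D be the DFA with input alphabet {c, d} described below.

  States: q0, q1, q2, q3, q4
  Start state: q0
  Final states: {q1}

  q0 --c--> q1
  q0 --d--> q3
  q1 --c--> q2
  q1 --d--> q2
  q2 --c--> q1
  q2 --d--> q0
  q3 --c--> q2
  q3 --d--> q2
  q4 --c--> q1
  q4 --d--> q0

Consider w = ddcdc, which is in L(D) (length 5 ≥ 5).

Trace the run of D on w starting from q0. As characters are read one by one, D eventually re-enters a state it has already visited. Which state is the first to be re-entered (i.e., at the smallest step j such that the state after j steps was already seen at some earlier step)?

q2

State sequence: q0 -d-> q3 -d-> q2 -c-> q1 -d-> q2 -c-> q1
First repeat at step 4: q2 was already visited.

The earliest repeat is at step j = 4: D is in q2, which it already visited at step i = 2.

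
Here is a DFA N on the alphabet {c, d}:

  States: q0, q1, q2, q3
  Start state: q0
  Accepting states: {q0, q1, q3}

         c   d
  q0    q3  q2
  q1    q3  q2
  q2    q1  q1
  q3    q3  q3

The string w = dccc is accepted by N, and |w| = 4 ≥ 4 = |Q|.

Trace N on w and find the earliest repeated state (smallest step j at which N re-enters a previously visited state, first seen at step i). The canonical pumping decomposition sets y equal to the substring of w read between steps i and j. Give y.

Run of N on w = d c c c:
  step 0: q0  (start)
  step 1: q2  (read d: q0→q2)
  step 2: q1  (read c: q2→q1)
  step 3: q3  (read c: q1→q3)
  step 4: q3  (read c: q3→q3)   ← first repeat (q3 seen earlier)

So i = 3, j = 4, giving x = w[0:3] = dcc, y = w[3:4] = c, z = w[4:4] = ε.
Check: |xy| = 4 ≤ 4 and |y| = 1 ≥ 1. Reading y takes N from q3 back to q3, so every xyⁱz is accepted.
Pumping length from the standard proof: p = 4 (the number of states). The repeated state found above gives |xy| = j ≤ 4 and |y| = j − i ≥ 1.

c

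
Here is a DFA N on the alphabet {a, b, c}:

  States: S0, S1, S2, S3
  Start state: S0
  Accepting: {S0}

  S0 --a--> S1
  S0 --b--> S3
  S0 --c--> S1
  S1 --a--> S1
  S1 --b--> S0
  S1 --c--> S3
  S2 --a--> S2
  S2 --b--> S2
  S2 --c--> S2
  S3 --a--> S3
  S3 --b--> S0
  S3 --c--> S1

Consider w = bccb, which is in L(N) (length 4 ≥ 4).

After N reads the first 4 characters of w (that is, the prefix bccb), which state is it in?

State sequence: S0 -b-> S3 -c-> S1 -c-> S3 -b-> S0

After reading 4 characters, N is in state S0.
(This kind of state-tracing is the core of the pumping-lemma construction: with 4 states, pigeonhole forces a repeat within the first 4 steps.)

S0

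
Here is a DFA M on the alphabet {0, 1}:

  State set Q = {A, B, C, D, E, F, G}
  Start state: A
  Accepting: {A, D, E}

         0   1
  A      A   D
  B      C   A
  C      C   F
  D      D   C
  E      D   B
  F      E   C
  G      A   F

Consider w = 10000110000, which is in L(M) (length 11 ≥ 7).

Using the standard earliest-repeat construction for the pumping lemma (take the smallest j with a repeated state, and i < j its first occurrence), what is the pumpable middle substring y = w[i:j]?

0

State sequence: A -1-> D -0-> D -0-> D -0-> D -0-> D -1-> C -1-> F -0-> E -0-> D -0-> D -0-> D
First repeat at step 2: D was already visited.

So i = 1, j = 2, giving x = w[0:1] = 1, y = w[1:2] = 0, z = w[2:11] = 000110000.
Check: |xy| = 2 ≤ 7 and |y| = 1 ≥ 1. Reading y takes M from D back to D, so every xyⁱz is accepted.
Since M has 7 states, any run of length ≥ 7 visits 7+1 states, so by pigeonhole some state repeats within the first 7 steps — that repeat gives the pumpable loop.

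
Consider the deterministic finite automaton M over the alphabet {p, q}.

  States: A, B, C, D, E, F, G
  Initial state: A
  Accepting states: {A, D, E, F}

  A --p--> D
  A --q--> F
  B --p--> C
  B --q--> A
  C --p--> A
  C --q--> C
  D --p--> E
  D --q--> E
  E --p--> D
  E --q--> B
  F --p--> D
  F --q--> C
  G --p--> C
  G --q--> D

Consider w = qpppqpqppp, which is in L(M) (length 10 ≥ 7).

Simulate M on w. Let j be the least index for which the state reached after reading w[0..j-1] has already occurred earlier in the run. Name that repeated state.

D

Run of M on w = q p p p q p q p p p:
  step 0: A  (start)
  step 1: F  (read q: A→F)
  step 2: D  (read p: F→D)
  step 3: E  (read p: D→E)
  step 4: D  (read p: E→D)   ← first repeat (D seen earlier)
  step 5: E  (read q: D→E)
  step 6: D  (read p: E→D)
  step 7: E  (read q: D→E)
  step 8: D  (read p: E→D)
  step 9: E  (read p: D→E)
  step 10: D  (read p: E→D)

The earliest repeat is at step j = 4: M is in D, which it already visited at step i = 2.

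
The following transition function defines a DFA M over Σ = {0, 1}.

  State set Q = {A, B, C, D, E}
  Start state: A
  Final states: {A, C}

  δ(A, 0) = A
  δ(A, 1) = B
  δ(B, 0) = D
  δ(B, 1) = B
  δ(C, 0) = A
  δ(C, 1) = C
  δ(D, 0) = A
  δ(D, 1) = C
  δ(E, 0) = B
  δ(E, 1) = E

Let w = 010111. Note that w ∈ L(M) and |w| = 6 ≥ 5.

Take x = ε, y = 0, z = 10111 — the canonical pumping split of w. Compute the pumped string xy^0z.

10111

xy⁰z = xz = ε·10111 = 10111.
Reading y = 0 takes M from A back to A, so after x the machine is still in A, and z then leads to the accepting state C. Hence 10111 ∈ L(M).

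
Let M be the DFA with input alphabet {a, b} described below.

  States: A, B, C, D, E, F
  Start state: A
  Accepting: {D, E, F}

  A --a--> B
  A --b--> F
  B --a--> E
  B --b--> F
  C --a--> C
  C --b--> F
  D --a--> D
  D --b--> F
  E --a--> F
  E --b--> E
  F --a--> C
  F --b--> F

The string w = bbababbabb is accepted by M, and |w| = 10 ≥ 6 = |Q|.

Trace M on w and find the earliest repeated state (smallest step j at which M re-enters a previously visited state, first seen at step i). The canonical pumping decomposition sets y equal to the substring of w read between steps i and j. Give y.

b

Run of M on w = b b a b a b b a b b:
  step 0: A  (start)
  step 1: F  (read b: A→F)
  step 2: F  (read b: F→F)   ← first repeat (F seen earlier)
  step 3: C  (read a: F→C)
  step 4: F  (read b: C→F)
  step 5: C  (read a: F→C)
  step 6: F  (read b: C→F)
  step 7: F  (read b: F→F)
  step 8: C  (read a: F→C)
  step 9: F  (read b: C→F)
  step 10: F  (read b: F→F)

So i = 1, j = 2, giving x = w[0:1] = b, y = w[1:2] = b, z = w[2:10] = ababbabb.
Check: |xy| = 2 ≤ 6 and |y| = 1 ≥ 1. Reading y takes M from F back to F, so every xyⁱz is accepted.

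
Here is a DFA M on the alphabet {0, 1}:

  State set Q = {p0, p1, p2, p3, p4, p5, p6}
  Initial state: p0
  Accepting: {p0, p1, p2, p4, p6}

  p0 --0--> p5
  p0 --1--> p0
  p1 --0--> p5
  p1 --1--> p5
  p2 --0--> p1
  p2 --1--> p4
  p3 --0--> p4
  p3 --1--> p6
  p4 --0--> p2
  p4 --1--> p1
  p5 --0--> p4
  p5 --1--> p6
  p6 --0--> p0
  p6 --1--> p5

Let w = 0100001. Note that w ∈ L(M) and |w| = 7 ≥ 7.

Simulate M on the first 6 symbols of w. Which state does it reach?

Run of M on the first 6 characters of w = 0 1 0 0 0 0:
  step 0: p0  (start)
  step 1: p5  (read 0: p0→p5)
  step 2: p6  (read 1: p5→p6)
  step 3: p0  (read 0: p6→p0)
  step 4: p5  (read 0: p0→p5)
  step 5: p4  (read 0: p5→p4)
  step 6: p2  (read 0: p4→p2)

After reading 6 characters, M is in state p2.

p2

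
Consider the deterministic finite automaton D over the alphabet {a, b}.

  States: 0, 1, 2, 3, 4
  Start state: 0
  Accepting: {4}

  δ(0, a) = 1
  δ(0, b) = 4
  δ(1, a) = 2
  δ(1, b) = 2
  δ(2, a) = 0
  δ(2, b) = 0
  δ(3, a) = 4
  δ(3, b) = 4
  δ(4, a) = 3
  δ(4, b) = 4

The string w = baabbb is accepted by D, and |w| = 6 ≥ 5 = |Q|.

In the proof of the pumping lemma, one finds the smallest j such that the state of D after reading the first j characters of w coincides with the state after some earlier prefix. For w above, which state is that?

4

Run of D on w = b a a b b b:
  step 0: 0  (start)
  step 1: 4  (read b: 0→4)
  step 2: 3  (read a: 4→3)
  step 3: 4  (read a: 3→4)   ← first repeat (4 seen earlier)
  step 4: 4  (read b: 4→4)
  step 5: 4  (read b: 4→4)
  step 6: 4  (read b: 4→4)

The earliest repeat is at step j = 3: D is in 4, which it already visited at step i = 1.
Since D has 5 states, any run of length ≥ 5 visits 5+1 states, so by pigeonhole some state repeats within the first 5 steps — that repeat gives the pumpable loop.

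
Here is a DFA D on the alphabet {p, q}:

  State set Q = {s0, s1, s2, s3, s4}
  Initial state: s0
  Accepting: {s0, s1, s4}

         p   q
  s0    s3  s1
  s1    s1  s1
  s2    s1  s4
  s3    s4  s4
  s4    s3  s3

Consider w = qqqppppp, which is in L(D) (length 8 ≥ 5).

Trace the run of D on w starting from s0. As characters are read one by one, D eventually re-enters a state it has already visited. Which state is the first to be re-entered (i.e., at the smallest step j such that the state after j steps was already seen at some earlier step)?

Run of D on w = q q q p p p p p:
  step 0: s0  (start)
  step 1: s1  (read q: s0→s1)
  step 2: s1  (read q: s1→s1)   ← first repeat (s1 seen earlier)
  step 3: s1  (read q: s1→s1)
  step 4: s1  (read p: s1→s1)
  step 5: s1  (read p: s1→s1)
  step 6: s1  (read p: s1→s1)
  step 7: s1  (read p: s1→s1)
  step 8: s1  (read p: s1→s1)

The earliest repeat is at step j = 2: D is in s1, which it already visited at step i = 1.
Pumping length from the standard proof: p = 5 (the number of states). The repeated state found above gives |xy| = j ≤ 5 and |y| = j − i ≥ 1.

s1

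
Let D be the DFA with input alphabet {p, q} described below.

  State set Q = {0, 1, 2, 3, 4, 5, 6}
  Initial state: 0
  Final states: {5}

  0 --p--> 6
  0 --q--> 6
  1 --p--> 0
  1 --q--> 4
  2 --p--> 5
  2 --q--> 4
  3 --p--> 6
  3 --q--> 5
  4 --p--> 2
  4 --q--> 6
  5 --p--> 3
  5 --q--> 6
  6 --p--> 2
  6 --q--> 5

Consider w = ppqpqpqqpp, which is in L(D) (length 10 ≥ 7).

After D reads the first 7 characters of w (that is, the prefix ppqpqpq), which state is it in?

4

Run of D on the first 7 characters of w = p p q p q p q:
  step 0: 0  (start)
  step 1: 6  (read p: 0→6)
  step 2: 2  (read p: 6→2)
  step 3: 4  (read q: 2→4)
  step 4: 2  (read p: 4→2)
  step 5: 4  (read q: 2→4)
  step 6: 2  (read p: 4→2)
  step 7: 4  (read q: 2→4)

After reading 7 characters, D is in state 4.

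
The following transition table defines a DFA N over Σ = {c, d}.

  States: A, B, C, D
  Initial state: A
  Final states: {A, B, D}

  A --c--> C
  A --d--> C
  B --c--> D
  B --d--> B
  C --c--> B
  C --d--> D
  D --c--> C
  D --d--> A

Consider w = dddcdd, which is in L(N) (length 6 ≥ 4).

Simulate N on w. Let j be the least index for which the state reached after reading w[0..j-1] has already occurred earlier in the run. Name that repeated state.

Run of N on w = d d d c d d:
  step 0: A  (start)
  step 1: C  (read d: A→C)
  step 2: D  (read d: C→D)
  step 3: A  (read d: D→A)   ← first repeat (A seen earlier)
  step 4: C  (read c: A→C)
  step 5: D  (read d: C→D)
  step 6: A  (read d: D→A)

The earliest repeat is at step j = 3: N is in A, which it already visited at step i = 0.

A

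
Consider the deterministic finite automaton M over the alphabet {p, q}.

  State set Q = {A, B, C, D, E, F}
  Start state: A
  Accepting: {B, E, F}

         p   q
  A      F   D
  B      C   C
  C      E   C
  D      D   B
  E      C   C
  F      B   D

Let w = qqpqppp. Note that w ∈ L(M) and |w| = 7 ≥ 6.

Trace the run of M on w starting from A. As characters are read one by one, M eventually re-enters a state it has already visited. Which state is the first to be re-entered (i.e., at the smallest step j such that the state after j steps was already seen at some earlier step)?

C

Run of M on w = q q p q p p p:
  step 0: A  (start)
  step 1: D  (read q: A→D)
  step 2: B  (read q: D→B)
  step 3: C  (read p: B→C)
  step 4: C  (read q: C→C)   ← first repeat (C seen earlier)
  step 5: E  (read p: C→E)
  step 6: C  (read p: E→C)
  step 7: E  (read p: C→E)

The earliest repeat is at step j = 4: M is in C, which it already visited at step i = 3.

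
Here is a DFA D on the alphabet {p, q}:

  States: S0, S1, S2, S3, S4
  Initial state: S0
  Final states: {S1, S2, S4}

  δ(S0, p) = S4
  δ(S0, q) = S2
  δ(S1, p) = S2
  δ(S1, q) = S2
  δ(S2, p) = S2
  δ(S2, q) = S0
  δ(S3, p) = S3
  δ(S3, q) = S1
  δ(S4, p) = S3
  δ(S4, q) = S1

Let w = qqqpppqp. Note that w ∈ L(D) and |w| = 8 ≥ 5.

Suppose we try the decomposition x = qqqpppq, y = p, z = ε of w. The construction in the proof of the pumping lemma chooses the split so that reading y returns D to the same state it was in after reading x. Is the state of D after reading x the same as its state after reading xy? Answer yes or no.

no

Run of D on the first 8 characters of w = q q q p p p q p:
  step 0: S0  (start)
  step 1: S2  (read q: S0→S2)
  step 2: S0  (read q: S2→S0)
  step 3: S2  (read q: S0→S2)
  step 4: S2  (read p: S2→S2)
  step 5: S2  (read p: S2→S2)
  step 6: S2  (read p: S2→S2)
  step 7: S0  (read q: S2→S0)
  step 8: S4  (read p: S0→S4)

After x (step 7): S0. After xy (step 8): S4.
They differ (S0 ≠ S4), so y is not a cycle from the state after x; this split is not the one the pumping-lemma construction produces, and pumping y need not keep the string in L(D).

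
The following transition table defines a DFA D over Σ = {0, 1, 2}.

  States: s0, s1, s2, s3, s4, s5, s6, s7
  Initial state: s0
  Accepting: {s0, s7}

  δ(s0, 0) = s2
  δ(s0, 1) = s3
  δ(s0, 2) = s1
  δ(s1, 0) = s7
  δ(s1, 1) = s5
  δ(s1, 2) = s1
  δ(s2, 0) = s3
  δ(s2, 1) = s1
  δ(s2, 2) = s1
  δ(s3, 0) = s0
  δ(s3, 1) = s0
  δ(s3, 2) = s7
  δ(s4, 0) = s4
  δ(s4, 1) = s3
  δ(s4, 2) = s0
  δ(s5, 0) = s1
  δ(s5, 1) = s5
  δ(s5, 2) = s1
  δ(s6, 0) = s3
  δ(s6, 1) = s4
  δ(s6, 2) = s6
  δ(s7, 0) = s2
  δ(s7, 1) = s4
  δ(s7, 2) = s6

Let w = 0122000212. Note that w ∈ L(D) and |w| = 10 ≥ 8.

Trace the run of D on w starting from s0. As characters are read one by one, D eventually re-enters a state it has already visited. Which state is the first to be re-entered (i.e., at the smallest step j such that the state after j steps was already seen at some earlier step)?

s1

Run of D on w = 0 1 2 2 0 0 0 2 1 2:
  step 0: s0  (start)
  step 1: s2  (read 0: s0→s2)
  step 2: s1  (read 1: s2→s1)
  step 3: s1  (read 2: s1→s1)   ← first repeat (s1 seen earlier)
  step 4: s1  (read 2: s1→s1)
  step 5: s7  (read 0: s1→s7)
  step 6: s2  (read 0: s7→s2)
  step 7: s3  (read 0: s2→s3)
  step 8: s7  (read 2: s3→s7)
  step 9: s4  (read 1: s7→s4)
  step 10: s0  (read 2: s4→s0)

The earliest repeat is at step j = 3: D is in s1, which it already visited at step i = 2.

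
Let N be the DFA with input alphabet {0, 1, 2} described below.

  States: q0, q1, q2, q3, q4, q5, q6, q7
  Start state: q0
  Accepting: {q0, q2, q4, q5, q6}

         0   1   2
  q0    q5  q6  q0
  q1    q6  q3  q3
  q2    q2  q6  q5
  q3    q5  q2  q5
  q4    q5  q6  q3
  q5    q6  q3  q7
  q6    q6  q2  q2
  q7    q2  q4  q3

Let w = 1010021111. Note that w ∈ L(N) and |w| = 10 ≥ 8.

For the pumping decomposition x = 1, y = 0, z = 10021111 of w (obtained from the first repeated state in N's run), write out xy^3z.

xy^3z = 1·0·0·0·10021111 = 100010021111.
Reading y = 0 takes N from q6 back to q6, so after x·y·y·y the machine is still in q6, and z then leads to the accepting state q2. Hence 100010021111 ∈ L(N).

100010021111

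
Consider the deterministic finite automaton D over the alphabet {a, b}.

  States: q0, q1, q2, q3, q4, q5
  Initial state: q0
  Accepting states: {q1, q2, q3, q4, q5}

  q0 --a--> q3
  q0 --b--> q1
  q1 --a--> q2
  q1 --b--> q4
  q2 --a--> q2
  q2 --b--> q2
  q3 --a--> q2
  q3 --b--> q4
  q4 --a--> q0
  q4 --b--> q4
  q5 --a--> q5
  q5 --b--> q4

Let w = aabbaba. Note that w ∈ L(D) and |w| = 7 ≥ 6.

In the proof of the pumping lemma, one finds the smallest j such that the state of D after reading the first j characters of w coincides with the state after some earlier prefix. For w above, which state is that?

q2

State sequence: q0 -a-> q3 -a-> q2 -b-> q2 -b-> q2 -a-> q2 -b-> q2 -a-> q2
First repeat at step 3: q2 was already visited.

The earliest repeat is at step j = 3: D is in q2, which it already visited at step i = 2.
Pumping length from the standard proof: p = 6 (the number of states). The repeated state found above gives |xy| = j ≤ 6 and |y| = j − i ≥ 1.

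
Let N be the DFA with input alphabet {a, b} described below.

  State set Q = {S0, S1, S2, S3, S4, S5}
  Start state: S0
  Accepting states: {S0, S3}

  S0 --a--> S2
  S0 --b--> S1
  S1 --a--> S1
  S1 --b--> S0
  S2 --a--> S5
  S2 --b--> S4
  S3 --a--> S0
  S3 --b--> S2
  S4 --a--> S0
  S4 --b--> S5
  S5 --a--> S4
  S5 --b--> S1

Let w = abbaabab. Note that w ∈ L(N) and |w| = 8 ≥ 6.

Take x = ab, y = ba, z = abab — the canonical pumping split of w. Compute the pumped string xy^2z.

xy^2z = ab·ba·ba·abab = abbabaabab.
Reading y = ba takes N from S4 back to S4, so after x·y·y the machine is still in S4, and z then leads to the accepting state S0. Hence abbabaabab ∈ L(N).

abbabaabab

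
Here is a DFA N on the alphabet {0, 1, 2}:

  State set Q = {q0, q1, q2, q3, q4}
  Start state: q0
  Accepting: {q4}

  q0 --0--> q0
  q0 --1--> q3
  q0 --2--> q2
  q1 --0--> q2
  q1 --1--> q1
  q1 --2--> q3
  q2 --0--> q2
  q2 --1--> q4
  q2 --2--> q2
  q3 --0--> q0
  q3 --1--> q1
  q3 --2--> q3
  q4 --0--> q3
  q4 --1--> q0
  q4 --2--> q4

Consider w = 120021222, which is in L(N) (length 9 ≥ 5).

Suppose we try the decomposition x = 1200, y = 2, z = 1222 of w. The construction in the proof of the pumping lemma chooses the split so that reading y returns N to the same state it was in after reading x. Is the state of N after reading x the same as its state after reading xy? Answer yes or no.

no

State sequence: q0 -1-> q3 -2-> q3 -0-> q0 -0-> q0 -2-> q2

After x (step 4): q0. After xy (step 5): q2.
They differ (q0 ≠ q2), so y is not a cycle from the state after x; this split is not the one the pumping-lemma construction produces, and pumping y need not keep the string in L(N).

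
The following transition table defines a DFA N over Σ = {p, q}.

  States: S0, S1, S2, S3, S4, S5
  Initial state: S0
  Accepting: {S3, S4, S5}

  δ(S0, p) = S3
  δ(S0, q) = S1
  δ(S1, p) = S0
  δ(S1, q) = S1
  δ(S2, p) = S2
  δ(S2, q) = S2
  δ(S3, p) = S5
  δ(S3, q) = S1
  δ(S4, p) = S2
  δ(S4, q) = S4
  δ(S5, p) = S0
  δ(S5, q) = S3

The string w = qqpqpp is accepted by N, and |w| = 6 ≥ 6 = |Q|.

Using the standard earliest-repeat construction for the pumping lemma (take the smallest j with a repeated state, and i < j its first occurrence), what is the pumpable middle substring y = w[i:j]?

q

State sequence: S0 -q-> S1 -q-> S1 -p-> S0 -q-> S1 -p-> S0 -p-> S3
First repeat at step 2: S1 was already visited.

So i = 1, j = 2, giving x = w[0:1] = q, y = w[1:2] = q, z = w[2:6] = pqpp.
Check: |xy| = 2 ≤ 6 and |y| = 1 ≥ 1. Reading y takes N from S1 back to S1, so every xyⁱz is accepted.
The DFA has 6 states, so the proof of the pumping lemma guarantees a repeated state among the first 6+1 visited; the segment between the two visits is the pumpable y.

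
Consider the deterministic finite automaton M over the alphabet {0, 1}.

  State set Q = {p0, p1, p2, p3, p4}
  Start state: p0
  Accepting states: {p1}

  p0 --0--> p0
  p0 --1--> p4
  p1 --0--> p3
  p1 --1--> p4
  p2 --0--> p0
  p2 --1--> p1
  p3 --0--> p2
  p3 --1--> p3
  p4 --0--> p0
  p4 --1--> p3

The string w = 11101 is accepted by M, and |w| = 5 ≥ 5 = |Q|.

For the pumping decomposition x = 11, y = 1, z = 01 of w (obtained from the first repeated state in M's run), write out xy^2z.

111101

xy^2z = 11·1·1·01 = 111101.
Reading y = 1 takes M from p3 back to p3, so after x·y·y the machine is still in p3, and z then leads to the accepting state p1. Hence 111101 ∈ L(M).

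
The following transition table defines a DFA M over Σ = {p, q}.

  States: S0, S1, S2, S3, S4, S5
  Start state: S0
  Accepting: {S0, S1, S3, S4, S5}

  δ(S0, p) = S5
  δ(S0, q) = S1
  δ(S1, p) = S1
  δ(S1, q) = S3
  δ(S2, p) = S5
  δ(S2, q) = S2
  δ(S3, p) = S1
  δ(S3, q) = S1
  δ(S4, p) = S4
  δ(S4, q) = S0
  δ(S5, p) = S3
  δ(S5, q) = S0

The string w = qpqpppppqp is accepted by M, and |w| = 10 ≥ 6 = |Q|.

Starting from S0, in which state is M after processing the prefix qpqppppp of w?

Run of M on the first 8 characters of w = q p q p p p p p:
  step 0: S0  (start)
  step 1: S1  (read q: S0→S1)
  step 2: S1  (read p: S1→S1)
  step 3: S3  (read q: S1→S3)
  step 4: S1  (read p: S3→S1)
  step 5: S1  (read p: S1→S1)
  step 6: S1  (read p: S1→S1)
  step 7: S1  (read p: S1→S1)
  step 8: S1  (read p: S1→S1)

After reading 8 characters, M is in state S1.

S1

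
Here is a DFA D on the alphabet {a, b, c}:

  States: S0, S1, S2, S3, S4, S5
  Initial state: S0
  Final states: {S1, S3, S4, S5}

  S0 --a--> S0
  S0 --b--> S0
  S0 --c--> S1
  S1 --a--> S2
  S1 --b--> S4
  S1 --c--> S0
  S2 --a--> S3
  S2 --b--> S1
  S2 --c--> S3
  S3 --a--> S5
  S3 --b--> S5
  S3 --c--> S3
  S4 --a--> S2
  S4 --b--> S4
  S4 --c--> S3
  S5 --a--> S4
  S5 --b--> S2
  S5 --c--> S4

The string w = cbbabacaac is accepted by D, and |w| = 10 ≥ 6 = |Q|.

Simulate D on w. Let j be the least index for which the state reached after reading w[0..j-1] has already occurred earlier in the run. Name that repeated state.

S4

Run of D on w = c b b a b a c a a c:
  step 0: S0  (start)
  step 1: S1  (read c: S0→S1)
  step 2: S4  (read b: S1→S4)
  step 3: S4  (read b: S4→S4)   ← first repeat (S4 seen earlier)
  step 4: S2  (read a: S4→S2)
  step 5: S1  (read b: S2→S1)
  step 6: S2  (read a: S1→S2)
  step 7: S3  (read c: S2→S3)
  step 8: S5  (read a: S3→S5)
  step 9: S4  (read a: S5→S4)
  step 10: S3  (read c: S4→S3)

The earliest repeat is at step j = 3: D is in S4, which it already visited at step i = 2.
Pumping length from the standard proof: p = 6 (the number of states). The repeated state found above gives |xy| = j ≤ 6 and |y| = j − i ≥ 1.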